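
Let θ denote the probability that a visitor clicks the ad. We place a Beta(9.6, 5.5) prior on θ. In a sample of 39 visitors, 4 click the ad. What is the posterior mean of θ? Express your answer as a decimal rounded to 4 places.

Posterior mean ≈ 0.2514

The binomial likelihood is conjugate to the Beta prior: with 4 successes and 35 failures, the posterior is Beta(9.6+4, 5.5+35) = Beta(13.6, 40.5).
E[θ | data] = 13.6/(13.6+40.5) = 0.2514.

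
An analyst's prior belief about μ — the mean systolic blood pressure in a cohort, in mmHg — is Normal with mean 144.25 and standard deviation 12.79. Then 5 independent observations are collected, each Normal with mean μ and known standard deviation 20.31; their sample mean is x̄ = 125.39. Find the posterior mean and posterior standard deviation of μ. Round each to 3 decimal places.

Posterior mean ≈ 131.713; posterior SD ≈ 7.405

With known σ, the Normal prior is conjugate. Weight on the data is w = (n/σ²)/(n/σ² + 1/τ₀²) = 0.0121213/(0.0121213+0.00611306) = 0.66475.
Posterior mean = w·x̄ + (1−w)·μ₀ = 0.66475·125.39 + 0.33525·144.25 = 131.713. Posterior variance = 1/(0.0121213+0.00611306) = 54.8414, so SD = 7.405.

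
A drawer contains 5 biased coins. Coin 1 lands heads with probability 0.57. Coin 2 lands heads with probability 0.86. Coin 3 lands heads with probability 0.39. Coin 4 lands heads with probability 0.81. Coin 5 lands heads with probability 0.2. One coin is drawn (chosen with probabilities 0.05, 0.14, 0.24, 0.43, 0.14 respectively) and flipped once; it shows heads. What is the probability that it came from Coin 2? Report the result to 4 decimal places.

P(heads|C1) = 0.57; P(heads|C2) = 0.86; P(heads|C3) = 0.39; P(heads|C4) = 0.81; P(heads|C5) = 0.2.
Prior × likelihood for each source: 0.05·0.57=0.02850, 0.14·0.86=0.1204, 0.24·0.39=0.09360, 0.43·0.81=0.3483, 0.14·0.2=0.02800. Summing gives P(heads) = 0.61880.
P(Coin 2 | heads) = 0.1204 / 0.61880 = 0.1946.

Posterior probability ≈ 0.1946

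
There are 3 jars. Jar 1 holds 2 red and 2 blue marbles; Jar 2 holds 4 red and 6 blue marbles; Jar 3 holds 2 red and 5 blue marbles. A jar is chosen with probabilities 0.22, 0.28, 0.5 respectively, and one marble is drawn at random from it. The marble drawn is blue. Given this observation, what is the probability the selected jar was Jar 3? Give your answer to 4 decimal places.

Tabulate prior·likelihood by source: [1] prior 0.22, lik 0.5, product 0.1100; [2] prior 0.28, lik 0.6, product 0.1680; [3] prior 0.5, lik 0.7143, product 0.3571.
Normalizing constant = 0.63514; the posterior for Jar 3 is its product over the sum, 0.3571/0.63514 = 0.5623.

Posterior probability ≈ 0.5623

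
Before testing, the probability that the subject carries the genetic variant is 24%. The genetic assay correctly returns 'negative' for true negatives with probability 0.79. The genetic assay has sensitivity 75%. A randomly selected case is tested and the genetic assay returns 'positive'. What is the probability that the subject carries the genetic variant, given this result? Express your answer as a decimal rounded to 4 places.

Write H for 'the subject carries the genetic variant'. Prior odds H:¬H = 0.24/0.76 = 0.31579. For the 'positive' outcome, the likelihood ratio is 0.75/0.21 = 3.5714.
Posterior odds = 0.31579 × 3.5714 = 1.1278, so P(H|E) = 1.1278/(1+1.1278) = 0.5300.

P(H | E) ≈ 0.5300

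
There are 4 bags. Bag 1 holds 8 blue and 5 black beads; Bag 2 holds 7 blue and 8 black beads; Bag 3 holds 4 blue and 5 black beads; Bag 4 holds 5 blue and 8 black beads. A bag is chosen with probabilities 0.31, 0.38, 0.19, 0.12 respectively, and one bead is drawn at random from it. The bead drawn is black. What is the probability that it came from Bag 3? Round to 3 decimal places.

Posterior probability ≈ 0.211

P(black|Bag 1) = 0.3846; P(black|Bag 2) = 0.5333; P(black|Bag 3) = 0.5556; P(black|Bag 4) = 0.6154.
Prior × likelihood for each source: 0.31·0.3846=0.1192, 0.38·0.5333=0.2027, 0.19·0.5556=0.1056, 0.12·0.6154=0.07385. Summing gives P(black) = 0.50130.
P(Bag 3 | black) = 0.1056 / 0.50130 = 0.211.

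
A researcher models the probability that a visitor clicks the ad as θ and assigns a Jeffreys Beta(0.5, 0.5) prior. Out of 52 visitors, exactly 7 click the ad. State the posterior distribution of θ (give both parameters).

The binomial likelihood is conjugate to the Beta prior: with 7 successes and 45 failures, the posterior is Beta(0.5+7, 0.5+45) = Beta(7.5, 45.5).

Posterior: Beta(7.5, 45.5)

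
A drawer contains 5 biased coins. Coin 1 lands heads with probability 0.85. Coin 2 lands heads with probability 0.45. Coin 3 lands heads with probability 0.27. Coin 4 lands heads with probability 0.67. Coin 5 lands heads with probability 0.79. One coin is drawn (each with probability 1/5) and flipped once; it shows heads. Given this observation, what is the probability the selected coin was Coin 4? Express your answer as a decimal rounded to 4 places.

P(heads|C1) = 0.85; P(heads|C2) = 0.45; P(heads|C3) = 0.27; P(heads|C4) = 0.67; P(heads|C5) = 0.79.
Prior × likelihood for each source: 0.2·0.85=0.1700, 0.2·0.45=0.09000, 0.2·0.27=0.05400, 0.2·0.67=0.1340, 0.2·0.79=0.1580. Summing gives P(heads) = 0.60600.
P(Coin 4 | heads) = 0.1340 / 0.60600 = 0.2211.

Posterior probability ≈ 0.2211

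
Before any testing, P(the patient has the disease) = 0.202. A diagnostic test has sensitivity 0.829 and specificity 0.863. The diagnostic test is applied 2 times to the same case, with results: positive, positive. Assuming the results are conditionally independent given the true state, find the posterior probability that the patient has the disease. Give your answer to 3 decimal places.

With H the event that the patient has the disease, the joint likelihood of the observed sequence is P(data|H) = 0.829·0.829 = 0.68724 and P(data|¬H) = 0.137·0.137 = 0.018769.
Bayes: P(H|data) = 0.202·0.68724 / (0.202·0.68724 + 0.798·0.018769) = 0.13882/0.15380 = 0.9026.

Posterior P(H) ≈ 0.903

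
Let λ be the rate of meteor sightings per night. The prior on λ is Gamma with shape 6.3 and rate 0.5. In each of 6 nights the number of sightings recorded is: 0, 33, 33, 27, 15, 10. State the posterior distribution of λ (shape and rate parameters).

The Poisson likelihood adds the total count to the shape and the number of exposure periods to the rate. Here ∑xᵢ = 118 and n = 6, so shape 6.3→124.3 and rate 0.5→6.5.

Posterior: Gamma(shape=124.3, rate=6.5)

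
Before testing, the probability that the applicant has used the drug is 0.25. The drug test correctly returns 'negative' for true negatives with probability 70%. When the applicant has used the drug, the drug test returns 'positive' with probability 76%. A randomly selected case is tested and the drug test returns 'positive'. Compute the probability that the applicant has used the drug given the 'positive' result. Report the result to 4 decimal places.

Write H for 'the applicant has used the drug'. Prior odds H:¬H = 0.25/0.75 = 0.33333. For the 'positive' outcome, the likelihood ratio is 0.76/0.3 = 2.5333.
Posterior odds = 0.33333 × 2.5333 = 0.84444, so P(H|E) = 0.84444/(1+0.84444) = 0.4578.

P(H | E) ≈ 0.4578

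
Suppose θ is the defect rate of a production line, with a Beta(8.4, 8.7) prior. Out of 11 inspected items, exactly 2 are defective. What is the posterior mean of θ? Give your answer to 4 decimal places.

Posterior mean ≈ 0.3701

Observing 2 successes and 9 failures updates Beta(8.4, 8.7) by adding the success and failure counts to the two shape parameters: α = 8.4+2 = 10.4, β = 8.7+9 = 17.7.
E[θ | data] = 10.4/(10.4+17.7) = 0.3701.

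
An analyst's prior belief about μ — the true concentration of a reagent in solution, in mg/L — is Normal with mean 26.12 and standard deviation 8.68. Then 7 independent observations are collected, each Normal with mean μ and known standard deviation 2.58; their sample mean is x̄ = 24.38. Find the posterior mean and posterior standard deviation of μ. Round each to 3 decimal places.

Posterior mean ≈ 24.402; posterior SD ≈ 0.969

With known σ, the Normal prior is conjugate. Weight on the data is w = (n/σ²)/(n/σ² + 1/τ₀²) = 1.05162/(1.05162+0.0132727) = 0.98754.
Posterior mean = w·x̄ + (1−w)·μ₀ = 0.98754·24.38 + 0.012464·26.12 = 24.402. Posterior variance = 1/(1.05162+0.0132727) = 0.939062, so SD = 0.969.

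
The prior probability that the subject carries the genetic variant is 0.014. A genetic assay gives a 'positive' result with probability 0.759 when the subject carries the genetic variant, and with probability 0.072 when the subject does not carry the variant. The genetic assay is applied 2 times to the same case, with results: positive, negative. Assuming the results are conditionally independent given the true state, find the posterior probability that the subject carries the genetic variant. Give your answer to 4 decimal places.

Posterior P(H) ≈ 0.0374

Let H be the event that the subject carries the genetic variant; start with P(H) = 0.014. P('positive'|H) = 0.759, P('positive'|¬H) = 0.072.
Update on result 1 ('positive'): P(H) ← 0.759·0.0140 / (0.759·0.0140 + 0.072·0.9860) = 0.010626/0.081618 = 0.1302.
Update on result 2 ('negative'): P(H) ← 0.241·0.1302 / (0.241·0.1302 + 0.928·0.8698) = 0.031376/0.83856 = 0.0374.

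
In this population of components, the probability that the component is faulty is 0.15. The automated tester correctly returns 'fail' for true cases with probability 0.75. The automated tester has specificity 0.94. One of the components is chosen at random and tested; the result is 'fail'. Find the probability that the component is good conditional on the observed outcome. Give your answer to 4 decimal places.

P(¬H | E) ≈ 0.3119

Write H for 'the component is faulty'. Prior odds H:¬H = 0.15/0.85 = 0.17647. For the 'fail' outcome, the likelihood ratio is 0.75/0.06 = 12.500.
Posterior odds = 0.17647 × 12.500 = 2.2059, so P(H|E) = 2.2059/(1+2.2059) = 0.6881. Then P(¬H|E) = 1 − 0.6881 = 0.3119.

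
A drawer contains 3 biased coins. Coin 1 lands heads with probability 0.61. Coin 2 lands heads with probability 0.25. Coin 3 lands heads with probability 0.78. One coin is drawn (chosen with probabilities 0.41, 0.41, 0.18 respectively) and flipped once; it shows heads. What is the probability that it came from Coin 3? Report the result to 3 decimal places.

Posterior probability ≈ 0.285

Tabulate prior·likelihood by source: [1] prior 0.41, lik 0.61, product 0.2501; [2] prior 0.41, lik 0.25, product 0.1025; [3] prior 0.18, lik 0.78, product 0.1404.
Normalizing constant = 0.49300; the posterior for Coin 3 is its product over the sum, 0.1404/0.49300 = 0.285.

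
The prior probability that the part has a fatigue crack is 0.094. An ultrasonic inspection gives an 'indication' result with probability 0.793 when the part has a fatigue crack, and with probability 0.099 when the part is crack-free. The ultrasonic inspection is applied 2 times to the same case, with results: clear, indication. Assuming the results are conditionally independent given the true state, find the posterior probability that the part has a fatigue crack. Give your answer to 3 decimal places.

With H the event that the part has a fatigue crack, the joint likelihood of the observed sequence is P(data|H) = 0.207·0.793 = 0.16415 and P(data|¬H) = 0.901·0.099 = 0.089199.
Bayes: P(H|data) = 0.094·0.16415 / (0.094·0.16415 + 0.906·0.089199) = 0.015430/0.096244 = 0.1603.

Posterior P(H) ≈ 0.160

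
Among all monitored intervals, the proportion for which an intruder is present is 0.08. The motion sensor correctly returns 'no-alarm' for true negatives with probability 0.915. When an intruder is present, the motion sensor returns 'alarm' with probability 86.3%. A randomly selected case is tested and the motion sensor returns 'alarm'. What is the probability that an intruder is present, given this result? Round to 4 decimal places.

Write H for 'an intruder is present'. Prior odds H:¬H = 0.08/0.92 = 0.086957. For the 'alarm' outcome, the likelihood ratio is 0.863/0.085 = 10.153.
Posterior odds = 0.086957 × 10.153 = 0.88286, so P(H|E) = 0.88286/(1+0.88286) = 0.4689.

P(H | E) ≈ 0.4689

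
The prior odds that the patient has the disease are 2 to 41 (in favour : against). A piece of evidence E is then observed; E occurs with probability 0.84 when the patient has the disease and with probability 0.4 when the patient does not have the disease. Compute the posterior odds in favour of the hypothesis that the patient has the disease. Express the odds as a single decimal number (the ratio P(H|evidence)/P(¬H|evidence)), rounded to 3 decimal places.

Posterior odds ≈ 0.102

Prior odds = 2/41 = 0.048780. In log-odds, ln(0.048780) = -3.0204.
Add log likelihood ratio: ln(2.1000) = 0.74194.
Posterior log-odds = -2.2785, so posterior odds = exp(-2.2785) = 0.10244.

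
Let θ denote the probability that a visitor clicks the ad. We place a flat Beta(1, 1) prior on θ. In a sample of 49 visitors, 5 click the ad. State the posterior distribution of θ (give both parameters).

Posterior: Beta(6, 45)

The binomial likelihood is conjugate to the Beta prior: with 5 successes and 44 failures, the posterior is Beta(1+5, 1+44) = Beta(6, 45).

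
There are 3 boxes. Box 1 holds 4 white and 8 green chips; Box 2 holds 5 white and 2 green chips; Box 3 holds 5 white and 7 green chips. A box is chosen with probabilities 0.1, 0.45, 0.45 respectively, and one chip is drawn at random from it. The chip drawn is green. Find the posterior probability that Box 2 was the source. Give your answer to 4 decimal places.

P(green|Box 1) = 0.6667; P(green|Box 2) = 0.2857; P(green|Box 3) = 0.5833.
Prior × likelihood for each source: 0.1·0.6667=0.06667, 0.45·0.2857=0.1286, 0.45·0.5833=0.2625. Summing gives P(green) = 0.45774.
P(Box 2 | green) = 0.1286 / 0.45774 = 0.2809.

Posterior probability ≈ 0.2809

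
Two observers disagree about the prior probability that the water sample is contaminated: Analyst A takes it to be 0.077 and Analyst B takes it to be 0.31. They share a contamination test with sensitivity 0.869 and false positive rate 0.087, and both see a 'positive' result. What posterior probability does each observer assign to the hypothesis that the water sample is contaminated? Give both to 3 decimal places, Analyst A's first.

The likelihood ratio for a 'positive' result is 0.869/0.087 = 9.9885.
Analyst A: prior odds 0.077/0.923 = 0.083424; posterior odds 0.83328; posterior probability 0.455.
Analyst B: prior odds 0.31/0.69 = 0.44928; posterior odds 4.4876; posterior probability 0.818.

Analyst A: 0.455; Analyst B: 0.818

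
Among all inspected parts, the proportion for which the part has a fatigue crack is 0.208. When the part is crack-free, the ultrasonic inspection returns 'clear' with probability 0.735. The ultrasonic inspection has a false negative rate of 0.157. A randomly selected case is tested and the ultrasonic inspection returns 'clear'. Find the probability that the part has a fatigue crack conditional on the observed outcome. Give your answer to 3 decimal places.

Write H for 'the part has a fatigue crack'. Prior odds H:¬H = 0.208/0.792 = 0.26263. For the 'clear' outcome, the likelihood ratio is 0.157/0.735 = 0.21361.
Posterior odds = 0.26263 × 0.21361 = 0.056098, so P(H|E) = 0.056098/(1+0.056098) = 0.053.

P(H | E) ≈ 0.053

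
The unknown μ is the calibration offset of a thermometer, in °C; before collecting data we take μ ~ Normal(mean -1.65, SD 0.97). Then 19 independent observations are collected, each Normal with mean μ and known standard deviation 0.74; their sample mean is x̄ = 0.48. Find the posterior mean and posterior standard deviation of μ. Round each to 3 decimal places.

Prior precision 1/τ₀² = 1/0.97² = 1.06281; data precision n/σ² = 19/0.74² = 34.6969.
Posterior precision = 1.06281 + 34.6969 = 35.7597, giving posterior SD = 1/√35.7597 = 0.167.
Posterior mean = (1.06281·-1.65 + 34.6969·0.48) / 35.7597 = 0.417.

Posterior mean ≈ 0.417; posterior SD ≈ 0.167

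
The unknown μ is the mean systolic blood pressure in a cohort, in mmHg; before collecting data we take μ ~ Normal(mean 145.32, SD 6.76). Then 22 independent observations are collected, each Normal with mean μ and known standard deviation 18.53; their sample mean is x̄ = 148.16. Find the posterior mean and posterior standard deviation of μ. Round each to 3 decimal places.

Prior precision 1/τ₀² = 1/6.76² = 0.0218830; data precision n/σ² = 22/18.53² = 0.0640725.
Posterior precision = 0.0218830 + 0.0640725 = 0.0859555, giving posterior SD = 1/√0.0859555 = 3.411.
Posterior mean = (0.0218830·145.32 + 0.0640725·148.16) / 0.0859555 = 147.437.

Posterior mean ≈ 147.437; posterior SD ≈ 3.411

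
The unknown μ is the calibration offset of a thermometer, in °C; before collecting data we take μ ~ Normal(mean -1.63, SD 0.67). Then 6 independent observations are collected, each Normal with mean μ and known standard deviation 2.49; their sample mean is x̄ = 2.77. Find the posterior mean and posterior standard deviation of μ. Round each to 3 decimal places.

With known σ, the Normal prior is conjugate. Weight on the data is w = (n/σ²)/(n/σ² + 1/τ₀²) = 0.967726/(0.967726+2.22767) = 0.30285.
Posterior mean = w·x̄ + (1−w)·μ₀ = 0.30285·2.77 + 0.69715·-1.63 = -0.297. Posterior variance = 1/(0.967726+2.22767) = 0.312950, so SD = 0.559.

Posterior mean ≈ -0.297; posterior SD ≈ 0.559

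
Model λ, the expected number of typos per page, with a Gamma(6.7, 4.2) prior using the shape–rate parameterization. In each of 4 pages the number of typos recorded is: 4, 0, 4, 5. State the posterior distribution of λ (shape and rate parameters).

Total count ∑xᵢ = 13 over n = 4 pages.
Gamma is conjugate to the Poisson likelihood: posterior is Gamma(shape = 6.7+13 = 19.7, rate = 4.2+4 = 8.2).

Posterior: Gamma(shape=19.7, rate=8.2)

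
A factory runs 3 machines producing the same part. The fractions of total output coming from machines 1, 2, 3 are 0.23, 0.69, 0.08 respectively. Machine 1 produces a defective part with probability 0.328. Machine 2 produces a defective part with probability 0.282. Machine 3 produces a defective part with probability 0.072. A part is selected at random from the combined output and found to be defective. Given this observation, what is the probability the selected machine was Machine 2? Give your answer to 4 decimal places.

Posterior probability ≈ 0.7056

Tabulate prior·likelihood by source: [1] prior 0.23, lik 0.328, product 0.07544; [2] prior 0.69, lik 0.282, product 0.1946; [3] prior 0.08, lik 0.072, product 0.005760.
Normalizing constant = 0.27578; the posterior for Machine 2 is its product over the sum, 0.1946/0.27578 = 0.7056.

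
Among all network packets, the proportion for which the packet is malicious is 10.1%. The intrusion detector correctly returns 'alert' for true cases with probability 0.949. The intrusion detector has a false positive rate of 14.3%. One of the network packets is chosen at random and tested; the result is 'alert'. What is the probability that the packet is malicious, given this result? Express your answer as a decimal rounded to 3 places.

P(H | E) ≈ 0.427

Let H be the event that the packet is malicious. P(H) = 0.101, so P(¬H) = 0.899. With E the 'alert' result, P(E|H) = 0.949 and P(E|¬H) = 0.143.
P(E) = 0.949·0.101 + 0.143·0.899 = 0.095849 + 0.12856 = 0.22441.
By Bayes' theorem, P(H|E) = 0.095849 / 0.22441 = 0.427.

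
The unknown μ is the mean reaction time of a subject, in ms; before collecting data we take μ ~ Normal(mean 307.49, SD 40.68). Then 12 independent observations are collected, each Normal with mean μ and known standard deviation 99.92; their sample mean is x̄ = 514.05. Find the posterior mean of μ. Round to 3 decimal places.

Posterior mean ≈ 444.944

With known σ, the Normal prior is conjugate. Weight on the data is w = (n/σ²)/(n/σ² + 1/τ₀²) = 0.00120192/(0.00120192+0.00060428) = 0.66544.
Posterior mean = w·x̄ + (1−w)·μ₀ = 0.66544·514.05 + 0.33456·307.49 = 444.944.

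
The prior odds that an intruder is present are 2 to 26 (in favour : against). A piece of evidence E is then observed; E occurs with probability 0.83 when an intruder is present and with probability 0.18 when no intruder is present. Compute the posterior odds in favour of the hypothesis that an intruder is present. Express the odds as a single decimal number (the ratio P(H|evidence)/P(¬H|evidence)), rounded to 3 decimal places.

Prior odds = 2/26 = 0.076923.
Likelihood ratio for E = 0.83/0.18 = 4.6111.
Posterior odds = prior odds × LR = 0.35470.

Posterior odds ≈ 0.355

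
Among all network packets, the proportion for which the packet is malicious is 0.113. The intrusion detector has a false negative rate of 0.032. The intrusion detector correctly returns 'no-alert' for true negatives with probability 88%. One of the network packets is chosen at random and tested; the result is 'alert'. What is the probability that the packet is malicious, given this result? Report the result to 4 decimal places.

P(H | E) ≈ 0.5068

Write H for 'the packet is malicious'. Prior odds H:¬H = 0.113/0.887 = 0.12740. For the 'alert' outcome, the likelihood ratio is 0.968/0.12 = 8.0667.
Posterior odds = 0.12740 × 8.0667 = 1.0277, so P(H|E) = 1.0277/(1+1.0277) = 0.5068.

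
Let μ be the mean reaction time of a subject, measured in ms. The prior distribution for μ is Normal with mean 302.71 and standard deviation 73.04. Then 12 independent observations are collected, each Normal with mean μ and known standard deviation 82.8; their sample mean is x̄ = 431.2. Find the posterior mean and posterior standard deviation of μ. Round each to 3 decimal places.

Posterior mean ≈ 418.771; posterior SD ≈ 22.717

Prior precision 1/τ₀² = 1/73.04² = 0.00018745; data precision n/σ² = 12/82.8² = 0.00175033.
Posterior precision = 0.00018745 + 0.00175033 = 0.00193778, giving posterior SD = 1/√0.00193778 = 22.717.
Posterior mean = (0.00018745·302.71 + 0.00175033·431.2) / 0.00193778 = 418.771.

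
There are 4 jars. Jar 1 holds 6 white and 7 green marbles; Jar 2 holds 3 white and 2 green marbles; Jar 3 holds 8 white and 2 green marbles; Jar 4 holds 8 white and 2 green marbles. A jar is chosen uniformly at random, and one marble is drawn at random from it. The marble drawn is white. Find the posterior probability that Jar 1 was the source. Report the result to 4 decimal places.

Tabulate prior·likelihood by source: [1] prior 0.25, lik 0.4615, product 0.1154; [2] prior 0.25, lik 0.6, product 0.1500; [3] prior 0.25, lik 0.8, product 0.2000; [4] prior 0.25, lik 0.8, product 0.2000.
Normalizing constant = 0.66538; the posterior for Jar 1 is its product over the sum, 0.1154/0.66538 = 0.1734.

Posterior probability ≈ 0.1734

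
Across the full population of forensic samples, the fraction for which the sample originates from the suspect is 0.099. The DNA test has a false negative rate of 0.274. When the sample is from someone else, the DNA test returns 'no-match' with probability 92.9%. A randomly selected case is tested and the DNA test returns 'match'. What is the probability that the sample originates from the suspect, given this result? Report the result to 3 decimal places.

P(H | E) ≈ 0.529

Let H be the event that the sample originates from the suspect. P(H) = 0.099, so P(¬H) = 0.901. With E the 'match' result, P(E|H) = 0.726 and P(E|¬H) = 0.071.
P(E) = 0.726·0.099 + 0.071·0.901 = 0.071874 + 0.063971 = 0.13584.
By Bayes' theorem, P(H|E) = 0.071874 / 0.13584 = 0.529.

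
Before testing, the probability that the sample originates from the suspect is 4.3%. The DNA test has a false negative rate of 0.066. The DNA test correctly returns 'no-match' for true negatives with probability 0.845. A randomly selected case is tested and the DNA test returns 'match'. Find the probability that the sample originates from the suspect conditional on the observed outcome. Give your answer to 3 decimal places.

Let H be the event that the sample originates from the suspect. P(H) = 0.043, so P(¬H) = 0.957. With E the 'match' result, P(E|H) = 0.934 and P(E|¬H) = 0.155.
P(E) = 0.934·0.043 + 0.155·0.957 = 0.040162 + 0.14833 = 0.18850.
By Bayes' theorem, P(H|E) = 0.040162 / 0.18850 = 0.213.

P(H | E) ≈ 0.213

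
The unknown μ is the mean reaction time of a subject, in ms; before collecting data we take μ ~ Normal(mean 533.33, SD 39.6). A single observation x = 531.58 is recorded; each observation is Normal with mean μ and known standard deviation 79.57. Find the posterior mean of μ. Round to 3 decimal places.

With known σ, the Normal prior is conjugate. Weight on the data is w = (n/σ²)/(n/σ² + 1/τ₀²) = 0.00015794/(0.00015794+0.00063769) = 0.19851.
Posterior mean = w·x̄ + (1−w)·μ₀ = 0.19851·531.58 + 0.80149·533.33 = 532.983.

Posterior mean ≈ 532.983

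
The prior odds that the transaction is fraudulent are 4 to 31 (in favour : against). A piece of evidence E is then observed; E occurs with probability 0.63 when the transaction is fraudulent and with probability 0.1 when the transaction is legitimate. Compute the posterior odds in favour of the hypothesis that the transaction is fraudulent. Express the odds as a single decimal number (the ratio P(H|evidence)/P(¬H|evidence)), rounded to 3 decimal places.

Posterior odds ≈ 0.813

Prior odds = 4/31 = 0.12903.
Likelihood ratio for E = 0.63/0.1 = 6.3000.
Posterior odds = prior odds × LR = 0.81290.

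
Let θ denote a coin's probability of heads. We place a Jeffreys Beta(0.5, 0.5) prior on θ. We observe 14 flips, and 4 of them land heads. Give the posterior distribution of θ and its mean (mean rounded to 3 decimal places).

Posterior: Beta(4.5, 10.5); mean ≈ 0.300

The binomial likelihood is conjugate to the Beta prior: with 4 successes and 10 failures, the posterior is Beta(0.5+4, 0.5+10) = Beta(4.5, 10.5).
Posterior mean = α/(α+β) = 4.5/15 = 0.300.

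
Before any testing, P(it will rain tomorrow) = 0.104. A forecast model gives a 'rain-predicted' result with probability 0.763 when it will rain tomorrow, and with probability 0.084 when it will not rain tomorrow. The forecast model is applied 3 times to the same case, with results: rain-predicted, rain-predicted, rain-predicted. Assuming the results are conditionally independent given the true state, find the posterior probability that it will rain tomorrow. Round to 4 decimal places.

Posterior P(H) ≈ 0.9886

With H the event that it will rain tomorrow, the joint likelihood of the observed sequence is P(data|H) = 0.763·0.763·0.763 = 0.44419 and P(data|¬H) = 0.084·0.084·0.084 = 0.00059270.
Bayes: P(H|data) = 0.104·0.44419 / (0.104·0.44419 + 0.896·0.00059270) = 0.046196/0.046727 = 0.9886.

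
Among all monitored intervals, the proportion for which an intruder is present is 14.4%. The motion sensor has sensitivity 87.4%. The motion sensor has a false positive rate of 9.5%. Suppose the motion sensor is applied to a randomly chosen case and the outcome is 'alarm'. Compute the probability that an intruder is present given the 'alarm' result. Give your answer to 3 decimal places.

P(H | E) ≈ 0.607

Let H be the event that an intruder is present. P(H) = 0.144, so P(¬H) = 0.856. With E the 'alarm' result, P(E|H) = 0.874 and P(E|¬H) = 0.095.
P(E) = 0.874·0.144 + 0.095·0.856 = 0.12586 + 0.081320 = 0.20718.
By Bayes' theorem, P(H|E) = 0.12586 / 0.20718 = 0.607.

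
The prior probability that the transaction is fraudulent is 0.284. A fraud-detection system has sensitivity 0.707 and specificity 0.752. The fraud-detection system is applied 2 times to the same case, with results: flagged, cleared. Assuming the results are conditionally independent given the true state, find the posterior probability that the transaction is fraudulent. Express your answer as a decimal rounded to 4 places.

Let H be the event that the transaction is fraudulent; start with P(H) = 0.284. P('flagged'|H) = 0.707, P('flagged'|¬H) = 0.248.
Update on result 1 ('flagged'): P(H) ← 0.707·0.2840 / (0.707·0.2840 + 0.248·0.7160) = 0.20079/0.37836 = 0.5307.
Update on result 2 ('cleared'): P(H) ← 0.293·0.5307 / (0.293·0.5307 + 0.752·0.4693) = 0.15549/0.50842 = 0.3058.

Posterior P(H) ≈ 0.3058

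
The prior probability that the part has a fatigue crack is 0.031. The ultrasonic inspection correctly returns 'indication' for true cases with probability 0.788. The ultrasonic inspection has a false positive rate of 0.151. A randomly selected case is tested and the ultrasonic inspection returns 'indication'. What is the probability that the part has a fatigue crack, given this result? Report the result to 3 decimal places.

Write H for 'the part has a fatigue crack'. Prior odds H:¬H = 0.031/0.969 = 0.031992. For the 'indication' outcome, the likelihood ratio is 0.788/0.151 = 5.2185.
Posterior odds = 0.031992 × 5.2185 = 0.16695, so P(H|E) = 0.16695/(1+0.16695) = 0.143.

P(H | E) ≈ 0.143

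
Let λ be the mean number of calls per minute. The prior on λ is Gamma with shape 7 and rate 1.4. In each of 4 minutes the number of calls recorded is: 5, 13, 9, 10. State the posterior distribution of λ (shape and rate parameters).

The Poisson likelihood adds the total count to the shape and the number of exposure periods to the rate. Here ∑xᵢ = 37 and n = 4, so shape 7→44 and rate 1.4→5.4.

Posterior: Gamma(shape=44, rate=5.4)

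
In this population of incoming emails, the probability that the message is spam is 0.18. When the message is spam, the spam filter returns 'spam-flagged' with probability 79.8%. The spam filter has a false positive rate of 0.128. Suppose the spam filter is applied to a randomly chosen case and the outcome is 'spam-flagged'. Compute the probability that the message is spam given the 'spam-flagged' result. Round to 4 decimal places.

P(H | E) ≈ 0.5778

Let H be the event that the message is spam. P(H) = 0.18, so P(¬H) = 0.82. With E the 'spam-flagged' result, P(E|H) = 0.798 and P(E|¬H) = 0.128.
P(E) = 0.798·0.18 + 0.128·0.82 = 0.14364 + 0.10496 = 0.24860.
By Bayes' theorem, P(H|E) = 0.14364 / 0.24860 = 0.5778.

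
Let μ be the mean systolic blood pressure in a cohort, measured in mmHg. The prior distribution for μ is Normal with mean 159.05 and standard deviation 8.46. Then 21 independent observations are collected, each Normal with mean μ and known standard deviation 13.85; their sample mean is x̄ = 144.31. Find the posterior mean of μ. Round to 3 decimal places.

Prior precision 1/τ₀² = 1/8.46² = 0.0139720; data precision n/σ² = 21/13.85² = 0.109476.
Posterior precision = 0.0139720 + 0.109476 = 0.123448.
Posterior mean = (0.0139720·159.05 + 0.109476·144.31) / 0.123448 = 145.978.

Posterior mean ≈ 145.978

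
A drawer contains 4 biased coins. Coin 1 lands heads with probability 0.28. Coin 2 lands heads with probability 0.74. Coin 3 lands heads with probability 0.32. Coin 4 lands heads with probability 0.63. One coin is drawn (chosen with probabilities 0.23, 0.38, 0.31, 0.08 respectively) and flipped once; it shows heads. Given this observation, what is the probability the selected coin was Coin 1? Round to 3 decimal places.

P(heads|C1) = 0.28; P(heads|C2) = 0.74; P(heads|C3) = 0.32; P(heads|C4) = 0.63.
Prior × likelihood for each source: 0.23·0.28=0.06440, 0.38·0.74=0.2812, 0.31·0.32=0.09920, 0.08·0.63=0.05040. Summing gives P(heads) = 0.49520.
P(Coin 1 | heads) = 0.06440 / 0.49520 = 0.130.

Posterior probability ≈ 0.130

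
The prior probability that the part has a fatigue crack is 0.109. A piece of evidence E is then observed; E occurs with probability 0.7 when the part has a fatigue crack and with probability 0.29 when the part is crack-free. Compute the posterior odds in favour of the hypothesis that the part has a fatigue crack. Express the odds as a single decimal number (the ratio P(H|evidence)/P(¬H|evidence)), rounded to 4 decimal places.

Prior odds = 0.109/(1−0.109) = 0.12233. In log-odds, ln(0.12233) = -2.1010.
Add log likelihood ratio: ln(2.4138) = 0.88120.
Posterior log-odds = -1.2198, so posterior odds = exp(-1.2198) = 0.29529.

Posterior odds ≈ 0.2953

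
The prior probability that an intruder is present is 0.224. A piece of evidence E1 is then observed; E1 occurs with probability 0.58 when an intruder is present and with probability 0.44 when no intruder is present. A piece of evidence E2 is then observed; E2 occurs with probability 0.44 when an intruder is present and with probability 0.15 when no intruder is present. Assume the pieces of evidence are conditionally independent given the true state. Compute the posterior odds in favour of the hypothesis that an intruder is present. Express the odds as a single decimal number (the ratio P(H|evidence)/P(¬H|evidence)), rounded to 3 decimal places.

Prior odds = 0.224/(1−0.224) = 0.28866. In log-odds, ln(0.28866) = -1.2425.
Add log likelihood ratios: ln(1.3182) + ln(2.9333) = 1.3524.
Posterior log-odds = 0.10989, so posterior odds = exp(0.10989) = 1.1162.

Posterior odds ≈ 1.116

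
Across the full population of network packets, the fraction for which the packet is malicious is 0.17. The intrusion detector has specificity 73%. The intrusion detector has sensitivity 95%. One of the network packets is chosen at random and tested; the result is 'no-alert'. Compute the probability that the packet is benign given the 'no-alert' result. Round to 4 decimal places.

P(¬H | E) ≈ 0.9862

Let H be the event that the packet is malicious. P(H) = 0.17, so P(¬H) = 0.83. With E the 'no-alert' result, P(E|H) = 0.05 and P(E|¬H) = 0.73.
P(E) = 0.05·0.17 + 0.73·0.83 = 0.0085000 + 0.60590 = 0.61440.
By Bayes' theorem, P(H|E) = 0.0085000 / 0.61440 = 0.0138. Hence P(¬H|E) = 1 − 0.0138 = 0.9862.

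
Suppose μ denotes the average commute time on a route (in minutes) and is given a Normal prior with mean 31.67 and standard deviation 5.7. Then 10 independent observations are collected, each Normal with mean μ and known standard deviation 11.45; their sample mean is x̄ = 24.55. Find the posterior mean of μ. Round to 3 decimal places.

Posterior mean ≈ 26.597

Prior precision 1/τ₀² = 1/5.7² = 0.0307787; data precision n/σ² = 10/11.45² = 0.0762762.
Posterior precision = 0.0307787 + 0.0762762 = 0.107055.
Posterior mean = (0.0307787·31.67 + 0.0762762·24.55) / 0.107055 = 26.597.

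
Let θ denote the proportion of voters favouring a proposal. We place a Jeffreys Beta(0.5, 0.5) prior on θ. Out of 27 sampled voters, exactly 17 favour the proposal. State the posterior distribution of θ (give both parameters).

The binomial likelihood is conjugate to the Beta prior: with 17 successes and 10 failures, the posterior is Beta(0.5+17, 0.5+10) = Beta(17.5, 10.5).

Posterior: Beta(17.5, 10.5)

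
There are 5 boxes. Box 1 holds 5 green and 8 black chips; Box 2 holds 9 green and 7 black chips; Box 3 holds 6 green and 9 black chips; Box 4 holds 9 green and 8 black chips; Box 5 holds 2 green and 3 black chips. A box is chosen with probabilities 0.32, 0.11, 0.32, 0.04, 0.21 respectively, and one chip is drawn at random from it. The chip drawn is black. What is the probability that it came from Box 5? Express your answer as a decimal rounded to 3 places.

Posterior probability ≈ 0.217

P(black|Box 1) = 0.6154; P(black|Box 2) = 0.4375; P(black|Box 3) = 0.6; P(black|Box 4) = 0.4706; P(black|Box 5) = 0.6.
Prior × likelihood for each source: 0.32·0.6154=0.1969, 0.11·0.4375=0.04813, 0.32·0.6=0.1920, 0.04·0.4706=0.01882, 0.21·0.6=0.1260. Summing gives P(black) = 0.58187.
P(Box 5 | black) = 0.1260 / 0.58187 = 0.217.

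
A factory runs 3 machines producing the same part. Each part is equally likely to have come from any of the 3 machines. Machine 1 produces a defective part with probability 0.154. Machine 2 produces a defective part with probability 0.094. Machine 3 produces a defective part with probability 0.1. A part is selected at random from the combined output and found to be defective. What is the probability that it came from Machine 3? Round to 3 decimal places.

Tabulate prior·likelihood by source: [1] prior 0.333333, lik 0.154, product 0.05133; [2] prior 0.333333, lik 0.094, product 0.03133; [3] prior 0.333333, lik 0.1, product 0.03333.
Normalizing constant = 0.11600; the posterior for Machine 3 is its product over the sum, 0.03333/0.11600 = 0.287.

Posterior probability ≈ 0.287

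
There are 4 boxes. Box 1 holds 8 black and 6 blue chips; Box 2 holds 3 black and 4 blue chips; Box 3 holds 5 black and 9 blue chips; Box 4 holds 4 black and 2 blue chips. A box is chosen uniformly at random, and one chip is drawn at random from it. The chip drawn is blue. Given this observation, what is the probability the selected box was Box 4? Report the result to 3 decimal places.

Posterior probability ≈ 0.169

P(blue|Box 1) = 0.4286; P(blue|Box 2) = 0.5714; P(blue|Box 3) = 0.6429; P(blue|Box 4) = 0.3333.
Prior × likelihood for each source: 0.25·0.4286=0.1071, 0.25·0.5714=0.1429, 0.25·0.6429=0.1607, 0.25·0.3333=0.08333. Summing gives P(blue) = 0.49405.
P(Box 4 | blue) = 0.08333 / 0.49405 = 0.169.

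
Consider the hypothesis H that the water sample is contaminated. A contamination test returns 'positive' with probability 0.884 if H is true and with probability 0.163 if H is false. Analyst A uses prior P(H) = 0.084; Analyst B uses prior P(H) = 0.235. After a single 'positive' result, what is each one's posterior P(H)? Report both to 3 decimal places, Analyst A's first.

P('+'|H) = 0.884, P('+'|¬H) = 0.163.
Analyst A: numerator 0.884·0.084 = 0.074256; evidence = 0.074256+0.163·0.916 = 0.22356; posterior = 0.332.
Analyst B: numerator 0.884·0.235 = 0.20774; evidence = 0.20774+0.163·0.765 = 0.33243; posterior = 0.625.

Analyst A: 0.332; Analyst B: 0.625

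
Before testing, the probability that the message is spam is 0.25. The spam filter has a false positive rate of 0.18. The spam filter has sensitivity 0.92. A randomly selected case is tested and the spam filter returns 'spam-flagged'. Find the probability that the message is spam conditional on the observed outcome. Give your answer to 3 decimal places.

Let H be the event that the message is spam. P(H) = 0.25, so P(¬H) = 0.75. With E the 'spam-flagged' result, P(E|H) = 0.92 and P(E|¬H) = 0.18.
P(E) = 0.92·0.25 + 0.18·0.75 = 0.23000 + 0.13500 = 0.36500.
By Bayes' theorem, P(H|E) = 0.23000 / 0.36500 = 0.630.

P(H | E) ≈ 0.630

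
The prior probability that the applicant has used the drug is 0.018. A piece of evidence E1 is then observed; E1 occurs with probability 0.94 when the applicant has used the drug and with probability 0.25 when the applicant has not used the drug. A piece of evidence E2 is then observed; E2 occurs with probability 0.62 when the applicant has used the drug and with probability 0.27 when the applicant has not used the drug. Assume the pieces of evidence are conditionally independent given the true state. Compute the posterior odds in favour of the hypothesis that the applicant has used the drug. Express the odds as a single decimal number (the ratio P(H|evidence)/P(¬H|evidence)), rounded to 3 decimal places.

Posterior odds ≈ 0.158

Prior odds = 0.018/(1−0.018) = 0.018330.
Likelihood ratio for E1 = 0.94/0.25 = 3.7600.
Likelihood ratio for E2 = 0.62/0.27 = 2.2963.
Posterior odds = prior odds × LR₁ × LR₂ = 0.15826.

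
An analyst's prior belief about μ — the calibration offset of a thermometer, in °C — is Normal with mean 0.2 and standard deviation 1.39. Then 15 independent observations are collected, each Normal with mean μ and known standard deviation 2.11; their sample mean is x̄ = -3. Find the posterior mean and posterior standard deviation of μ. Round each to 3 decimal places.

Posterior mean ≈ -2.574; posterior SD ≈ 0.507

Prior precision 1/τ₀² = 1/1.39² = 0.517572; data precision n/σ² = 15/2.11² = 3.36920.
Posterior precision = 0.517572 + 3.36920 = 3.88677, giving posterior SD = 1/√3.88677 = 0.507.
Posterior mean = (0.517572·0.2 + 3.36920·-3) / 3.88677 = -2.574.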